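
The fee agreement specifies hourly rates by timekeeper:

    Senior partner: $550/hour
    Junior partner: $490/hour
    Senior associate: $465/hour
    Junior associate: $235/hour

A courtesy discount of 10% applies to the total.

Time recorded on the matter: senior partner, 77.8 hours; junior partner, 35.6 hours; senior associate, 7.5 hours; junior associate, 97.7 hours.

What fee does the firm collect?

Senior partner: 77.8 × $550 = $42,790.00
Junior partner: 35.6 × $490 = $17,444.00
Senior associate: 7.5 × $465 = $3,487.50
Junior associate: 97.7 × $235 = $22,959.50
Subtotal: $86,681.00
Less 10% discount: −$8,668.10
Total: $86,681.00 − $8,668.10 = $78,012.90

$78,012.90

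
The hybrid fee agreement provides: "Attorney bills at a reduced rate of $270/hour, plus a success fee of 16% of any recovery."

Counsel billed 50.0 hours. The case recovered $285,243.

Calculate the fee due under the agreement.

Hourly: 50.0 × $270 = $13,500.00
Success fee: 16% of $285,243 = $45,638.88
Total: $13,500.00 + $45,638.88 = $59,138.88

$59,138.88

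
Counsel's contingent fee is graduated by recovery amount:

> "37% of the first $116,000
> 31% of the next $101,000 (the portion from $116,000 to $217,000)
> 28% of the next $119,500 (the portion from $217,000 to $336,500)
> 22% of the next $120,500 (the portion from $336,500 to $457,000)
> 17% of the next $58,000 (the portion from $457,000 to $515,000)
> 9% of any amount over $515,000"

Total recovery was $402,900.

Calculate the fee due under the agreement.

$122,298.00

First $116,000 at 37% = $42,920.00
Next $101,000 at 31% = $31,310.00
Next $119,500 at 28% = $33,460.00
Remaining $66,400 at 22% = $14,608.00
Fee: $42,920.00 + $31,310.00 + $33,460.00 + $14,608.00 = $122,298.00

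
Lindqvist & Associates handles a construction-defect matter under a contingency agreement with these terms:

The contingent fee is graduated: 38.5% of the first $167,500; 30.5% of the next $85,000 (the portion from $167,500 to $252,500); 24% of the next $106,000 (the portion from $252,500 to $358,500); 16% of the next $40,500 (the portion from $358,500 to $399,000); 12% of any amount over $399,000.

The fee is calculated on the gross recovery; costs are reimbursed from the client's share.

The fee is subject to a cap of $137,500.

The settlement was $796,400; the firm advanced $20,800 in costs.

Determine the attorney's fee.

Fee base is the gross recovery, $796,400; costs are reimbursed separately.
First $167,500 at 38.5% = $64,487.50
Next $85,000 at 30.5% = $25,925.00
Next $106,000 at 24% = $25,440.00
Next $40,500 at 16% = $6,480.00
Remaining $397,400 at 12% = $47,688.00
Fee: $64,487.50 + $25,925.00 + $25,440.00 + $6,480.00 + $47,688.00 = $170,020.50
$170,020.50 exceeds the $137,500 cap, so the fee is capped at $137,500.00.

$137,500.00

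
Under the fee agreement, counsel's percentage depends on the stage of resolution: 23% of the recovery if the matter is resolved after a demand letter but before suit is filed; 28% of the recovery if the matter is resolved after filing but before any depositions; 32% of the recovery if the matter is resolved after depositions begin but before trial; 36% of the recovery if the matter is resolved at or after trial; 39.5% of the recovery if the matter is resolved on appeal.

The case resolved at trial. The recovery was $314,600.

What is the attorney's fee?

The matter resolved at trial, so the 36% rate applies.
$314,600 × 36% = $113,256.00

$113,256.00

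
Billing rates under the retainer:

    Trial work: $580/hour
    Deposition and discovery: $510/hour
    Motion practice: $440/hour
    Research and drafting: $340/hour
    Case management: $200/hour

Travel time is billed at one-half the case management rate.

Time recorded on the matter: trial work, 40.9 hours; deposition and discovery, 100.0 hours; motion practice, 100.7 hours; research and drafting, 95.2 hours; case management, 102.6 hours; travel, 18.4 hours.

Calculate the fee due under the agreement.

Trial work: 40.9 × $580 = $23,722.00
Deposition and discovery: 100.0 × $510 = $51,000.00
Motion practice: 100.7 × $440 = $44,308.00
Research and drafting: 95.2 × $340 = $32,368.00
Case management: 102.6 × $200 = $20,520.00
Subtotal: $23,722.00 + $51,000.00 + $44,308.00 + $32,368.00 + $20,520.00 = $171,918.00
Travel: 18.4 × ($200 ÷ 2) = 18.4 × $100.00 = $1,840.00
Total: $171,918.00 + $1,840.00 = $173,758.00

$173,758.00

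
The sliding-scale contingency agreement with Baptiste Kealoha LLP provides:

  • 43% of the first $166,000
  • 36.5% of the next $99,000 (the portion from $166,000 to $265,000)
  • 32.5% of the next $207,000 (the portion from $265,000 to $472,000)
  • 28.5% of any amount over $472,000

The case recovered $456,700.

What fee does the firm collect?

First $166,000 at 43% = $71,380.00
Next $99,000 at 36.5% = $36,135.00
Remaining $191,700 at 32.5% = $62,302.50
Fee: $71,380.00 + $36,135.00 + $62,302.50 = $169,817.50

$169,817.50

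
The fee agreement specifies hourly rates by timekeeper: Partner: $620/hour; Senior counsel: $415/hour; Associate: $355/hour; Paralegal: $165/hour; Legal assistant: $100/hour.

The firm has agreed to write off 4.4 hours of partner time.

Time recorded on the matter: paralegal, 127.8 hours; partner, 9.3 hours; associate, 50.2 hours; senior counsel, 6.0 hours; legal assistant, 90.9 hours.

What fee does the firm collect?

$53,526.00

Partner: 9.3 × $620 = $5,766.00
Senior counsel: 6.0 × $415 = $2,490.00
Associate: 50.2 × $355 = $17,821.00
Paralegal: 127.8 × $165 = $21,087.00
Legal assistant: 90.9 × $100 = $9,090.00
Subtotal: $56,254.00
Write-off: 4.4 × $620 = $2,728.00
Total: $56,254.00 − $2,728.00 = $53,526.00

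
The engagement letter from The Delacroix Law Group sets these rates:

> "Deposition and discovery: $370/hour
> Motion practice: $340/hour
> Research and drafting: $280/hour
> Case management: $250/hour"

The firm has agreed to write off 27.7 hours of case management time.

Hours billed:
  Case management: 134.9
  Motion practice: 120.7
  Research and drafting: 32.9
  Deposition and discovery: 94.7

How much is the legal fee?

Deposition and discovery: 94.7 × $370 = $35,039.00
Motion practice: 120.7 × $340 = $41,038.00
Research and drafting: 32.9 × $280 = $9,212.00
Case management: 134.9 × $250 = $33,725.00
Subtotal: $119,014.00
Write-off: 27.7 × $250 = $6,925.00
Total: $119,014.00 − $6,925.00 = $112,089.00

$112,089.00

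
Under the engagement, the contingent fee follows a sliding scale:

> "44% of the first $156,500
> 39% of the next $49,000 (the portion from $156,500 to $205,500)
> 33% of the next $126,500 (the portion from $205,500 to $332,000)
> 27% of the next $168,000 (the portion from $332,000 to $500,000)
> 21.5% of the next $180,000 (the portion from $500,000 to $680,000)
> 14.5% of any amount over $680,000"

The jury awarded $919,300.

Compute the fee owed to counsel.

First $156,500 at 44% = $68,860.00
Next $49,000 at 39% = $19,110.00
Next $126,500 at 33% = $41,745.00
Next $168,000 at 27% = $45,360.00
Next $180,000 at 21.5% = $38,700.00
Remaining $239,300 at 14.5% = $34,698.50
Fee: $68,860.00 + $19,110.00 + $41,745.00 + $45,360.00 + $38,700.00 + $34,698.50 = $248,473.50

$248,473.50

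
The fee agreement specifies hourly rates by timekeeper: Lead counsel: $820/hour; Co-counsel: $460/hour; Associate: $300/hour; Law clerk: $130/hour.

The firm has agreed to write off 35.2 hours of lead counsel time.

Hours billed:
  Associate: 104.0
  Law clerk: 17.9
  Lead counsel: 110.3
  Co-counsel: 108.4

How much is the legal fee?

Lead counsel: 110.3 × $820 = $90,446.00
Co-counsel: 108.4 × $460 = $49,864.00
Associate: 104.0 × $300 = $31,200.00
Law clerk: 17.9 × $130 = $2,327.00
Subtotal: $173,837.00
Write-off: 35.2 × $820 = $28,864.00
Total: $173,837.00 − $28,864.00 = $144,973.00

$144,973.00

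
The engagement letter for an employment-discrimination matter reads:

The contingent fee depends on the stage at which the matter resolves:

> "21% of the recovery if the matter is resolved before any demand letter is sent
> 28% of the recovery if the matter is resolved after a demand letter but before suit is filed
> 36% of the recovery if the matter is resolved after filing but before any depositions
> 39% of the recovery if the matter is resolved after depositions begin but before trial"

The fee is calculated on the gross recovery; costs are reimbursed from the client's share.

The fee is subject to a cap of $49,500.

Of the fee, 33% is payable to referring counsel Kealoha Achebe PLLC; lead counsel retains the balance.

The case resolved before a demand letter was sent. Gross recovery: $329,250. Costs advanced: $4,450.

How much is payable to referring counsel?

$16,335.00

Fee base is the gross recovery, $329,250; costs are reimbursed separately.
The matter resolved before a demand letter was sent, so the 21% rate applies.
$329,250 × 21% = $69,142.50
$69,142.50 exceeds the $49,500 cap, so the fee is capped at $49,500.00.
Referral share: 33% of $49,500.00 = $16,335.00; lead counsel retains $49,500.00 − $16,335.00 = $33,165.00.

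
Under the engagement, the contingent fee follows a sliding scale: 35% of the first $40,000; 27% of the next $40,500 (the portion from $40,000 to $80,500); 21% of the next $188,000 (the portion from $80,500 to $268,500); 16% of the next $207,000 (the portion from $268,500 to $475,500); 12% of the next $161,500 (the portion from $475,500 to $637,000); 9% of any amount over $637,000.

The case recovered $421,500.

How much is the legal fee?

$88,895.00

First $40,000 at 35% = $14,000.00
Next $40,500 at 27% = $10,935.00
Next $188,000 at 21% = $39,480.00
Remaining $153,000 at 16% = $24,480.00
Fee: $14,000.00 + $10,935.00 + $39,480.00 + $24,480.00 = $88,895.00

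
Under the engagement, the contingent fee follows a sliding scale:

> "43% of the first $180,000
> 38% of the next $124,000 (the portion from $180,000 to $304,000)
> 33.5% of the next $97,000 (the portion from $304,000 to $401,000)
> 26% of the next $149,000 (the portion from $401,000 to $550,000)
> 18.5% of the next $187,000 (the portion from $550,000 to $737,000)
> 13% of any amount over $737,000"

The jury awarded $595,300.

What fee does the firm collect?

$204,135.50

First $180,000 at 43% = $77,400.00
Next $124,000 at 38% = $47,120.00
Next $97,000 at 33.5% = $32,495.00
Next $149,000 at 26% = $38,740.00
Remaining $45,300 at 18.5% = $8,380.50
Fee: $77,400.00 + $47,120.00 + $32,495.00 + $38,740.00 + $8,380.50 = $204,135.50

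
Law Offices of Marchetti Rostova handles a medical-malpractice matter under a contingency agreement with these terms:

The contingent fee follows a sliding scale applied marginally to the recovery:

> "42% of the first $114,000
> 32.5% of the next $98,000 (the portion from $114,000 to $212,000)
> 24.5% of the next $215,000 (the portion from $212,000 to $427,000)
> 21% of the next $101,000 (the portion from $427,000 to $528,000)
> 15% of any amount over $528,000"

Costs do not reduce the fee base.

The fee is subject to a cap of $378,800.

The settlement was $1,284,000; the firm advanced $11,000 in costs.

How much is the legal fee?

Fee base is the gross recovery, $1,284,000; costs are reimbursed separately.
First $114,000 at 42% = $47,880.00
Next $98,000 at 32.5% = $31,850.00
Next $215,000 at 24.5% = $52,675.00
Next $101,000 at 21% = $21,210.00
Remaining $756,000 at 15% = $113,400.00
Fee: $47,880.00 + $31,850.00 + $52,675.00 + $21,210.00 + $113,400.00 = $267,015.00
$267,015.00 is under the $378,800 cap.

$267,015.00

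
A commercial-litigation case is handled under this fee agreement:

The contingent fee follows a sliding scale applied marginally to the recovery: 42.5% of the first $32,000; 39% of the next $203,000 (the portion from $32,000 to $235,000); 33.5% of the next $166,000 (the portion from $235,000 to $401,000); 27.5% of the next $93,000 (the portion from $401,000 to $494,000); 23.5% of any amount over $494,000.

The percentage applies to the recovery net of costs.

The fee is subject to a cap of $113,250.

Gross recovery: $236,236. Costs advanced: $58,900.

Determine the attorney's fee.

Fee base (net of costs): $236,236 − $58,900 = $177,336
First $32,000 at 42.5% = $13,600.00
Remaining $145,336 at 39% = $56,681.04
Fee: $13,600.00 + $56,681.04 = $70,281.04
$70,281.04 is under the $113,250 cap.

$70,281.04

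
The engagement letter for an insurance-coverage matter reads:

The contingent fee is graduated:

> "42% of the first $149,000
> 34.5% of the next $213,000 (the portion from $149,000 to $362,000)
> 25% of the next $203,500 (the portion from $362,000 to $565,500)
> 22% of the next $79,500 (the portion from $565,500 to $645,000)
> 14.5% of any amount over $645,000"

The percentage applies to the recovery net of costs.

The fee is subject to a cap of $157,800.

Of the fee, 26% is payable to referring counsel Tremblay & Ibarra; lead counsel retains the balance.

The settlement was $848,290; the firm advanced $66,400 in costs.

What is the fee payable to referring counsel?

$41,028.00

Fee base (net of costs): $848,290 − $66,400 = $781,890
First $149,000 at 42% = $62,580.00
Next $213,000 at 34.5% = $73,485.00
Next $203,500 at 25% = $50,875.00
Next $79,500 at 22% = $17,490.00
Remaining $136,890 at 14.5% = $19,849.05
Fee: $62,580.00 + $73,485.00 + $50,875.00 + $17,490.00 + $19,849.05 = $224,279.05
$224,279.05 exceeds the $157,800 cap, so the fee is capped at $157,800.00.
Referral share: 26% of $157,800.00 = $41,028.00; lead counsel retains $157,800.00 − $41,028.00 = $116,772.00.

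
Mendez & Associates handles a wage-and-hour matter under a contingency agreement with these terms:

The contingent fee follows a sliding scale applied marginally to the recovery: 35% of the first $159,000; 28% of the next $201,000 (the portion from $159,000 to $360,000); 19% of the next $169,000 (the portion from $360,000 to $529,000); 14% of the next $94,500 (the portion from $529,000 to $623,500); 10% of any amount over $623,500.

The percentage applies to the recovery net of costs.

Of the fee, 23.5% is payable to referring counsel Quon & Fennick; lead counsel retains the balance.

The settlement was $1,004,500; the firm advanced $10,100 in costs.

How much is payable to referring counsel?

$45,674.60

Fee base (net of costs): $1,004,500 − $10,100 = $994,400
First $159,000 at 35% = $55,650.00
Next $201,000 at 28% = $56,280.00
Next $169,000 at 19% = $32,110.00
Next $94,500 at 14% = $13,230.00
Remaining $370,900 at 10% = $37,090.00
Fee: $55,650.00 + $56,280.00 + $32,110.00 + $13,230.00 + $37,090.00 = $194,360.00
Referral share: 23.5% of $194,360.00 = $45,674.60; lead counsel retains $194,360.00 − $45,674.60 = $148,685.40.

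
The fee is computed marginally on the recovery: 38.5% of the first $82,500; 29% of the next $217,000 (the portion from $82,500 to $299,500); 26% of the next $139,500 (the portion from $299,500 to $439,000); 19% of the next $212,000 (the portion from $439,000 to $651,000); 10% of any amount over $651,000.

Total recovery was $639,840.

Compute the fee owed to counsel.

First $82,500 at 38.5% = $31,762.50
Next $217,000 at 29% = $62,930.00
Next $139,500 at 26% = $36,270.00
Remaining $200,840 at 19% = $38,159.60
Fee: $31,762.50 + $62,930.00 + $36,270.00 + $38,159.60 = $169,122.10

$169,122.10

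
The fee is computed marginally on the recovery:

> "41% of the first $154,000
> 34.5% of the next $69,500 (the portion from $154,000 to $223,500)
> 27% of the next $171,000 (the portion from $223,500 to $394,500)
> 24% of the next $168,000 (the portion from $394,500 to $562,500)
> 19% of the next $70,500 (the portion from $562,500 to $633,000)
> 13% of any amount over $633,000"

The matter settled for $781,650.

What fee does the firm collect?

First $154,000 at 41% = $63,140.00
Next $69,500 at 34.5% = $23,977.50
Next $171,000 at 27% = $46,170.00
Next $168,000 at 24% = $40,320.00
Next $70,500 at 19% = $13,395.00
Remaining $148,650 at 13% = $19,324.50
Fee: $63,140.00 + $23,977.50 + $46,170.00 + $40,320.00 + $13,395.00 + $19,324.50 = $206,327.00

$206,327.00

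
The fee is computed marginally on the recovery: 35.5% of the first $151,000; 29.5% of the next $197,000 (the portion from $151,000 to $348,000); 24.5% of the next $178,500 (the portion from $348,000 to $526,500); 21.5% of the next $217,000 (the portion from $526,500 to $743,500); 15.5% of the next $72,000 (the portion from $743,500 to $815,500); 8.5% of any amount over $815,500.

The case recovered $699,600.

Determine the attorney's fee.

First $151,000 at 35.5% = $53,605.00
Next $197,000 at 29.5% = $58,115.00
Next $178,500 at 24.5% = $43,732.50
Remaining $173,100 at 21.5% = $37,216.50
Fee: $53,605.00 + $58,115.00 + $43,732.50 + $37,216.50 = $192,669.00

$192,669.00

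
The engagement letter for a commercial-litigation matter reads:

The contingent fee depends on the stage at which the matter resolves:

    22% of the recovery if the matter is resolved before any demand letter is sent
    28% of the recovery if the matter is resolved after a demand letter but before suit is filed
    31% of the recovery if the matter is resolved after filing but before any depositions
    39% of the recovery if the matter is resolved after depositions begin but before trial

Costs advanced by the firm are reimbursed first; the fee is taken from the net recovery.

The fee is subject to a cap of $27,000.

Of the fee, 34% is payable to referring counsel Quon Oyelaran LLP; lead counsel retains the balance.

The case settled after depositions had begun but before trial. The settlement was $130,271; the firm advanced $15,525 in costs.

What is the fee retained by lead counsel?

$17,820.00

Fee base (net of costs): $130,271 − $15,525 = $114,746
The matter settled after depositions had begun but before trial, so the 39% rate applies.
$114,746 × 39% = $44,750.94
$44,750.94 exceeds the $27,000 cap, so the fee is capped at $27,000.00.
Referral share: 34% of $27,000.00 = $9,180.00; lead counsel retains $27,000.00 − $9,180.00 = $17,820.00.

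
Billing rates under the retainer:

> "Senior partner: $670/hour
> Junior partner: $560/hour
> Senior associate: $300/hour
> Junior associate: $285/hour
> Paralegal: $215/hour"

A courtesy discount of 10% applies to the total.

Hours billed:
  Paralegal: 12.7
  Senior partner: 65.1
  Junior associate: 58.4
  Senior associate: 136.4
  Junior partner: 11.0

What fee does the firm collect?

Senior partner: 65.1 × $670 = $43,617.00
Junior partner: 11.0 × $560 = $6,160.00
Senior associate: 136.4 × $300 = $40,920.00
Junior associate: 58.4 × $285 = $16,644.00
Paralegal: 12.7 × $215 = $2,730.50
Subtotal: $110,071.50
Less 10% discount: −$11,007.15
Total: $110,071.50 − $11,007.15 = $99,064.35

$99,064.35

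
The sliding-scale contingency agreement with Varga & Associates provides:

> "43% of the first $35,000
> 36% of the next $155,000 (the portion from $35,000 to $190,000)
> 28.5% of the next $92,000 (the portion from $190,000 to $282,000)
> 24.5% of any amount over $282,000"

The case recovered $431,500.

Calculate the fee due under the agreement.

$133,697.50

First $35,000 at 43% = $15,050.00
Next $155,000 at 36% = $55,800.00
Next $92,000 at 28.5% = $26,220.00
Remaining $149,500 at 24.5% = $36,627.50
Fee: $15,050.00 + $55,800.00 + $26,220.00 + $36,627.50 = $133,697.50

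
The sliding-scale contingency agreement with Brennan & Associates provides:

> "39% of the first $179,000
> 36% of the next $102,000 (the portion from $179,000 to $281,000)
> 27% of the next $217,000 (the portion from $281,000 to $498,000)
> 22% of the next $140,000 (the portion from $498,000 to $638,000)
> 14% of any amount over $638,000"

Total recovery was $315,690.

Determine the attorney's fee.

$115,896.30

First $179,000 at 39% = $69,810.00
Next $102,000 at 36% = $36,720.00
Remaining $34,690 at 27% = $9,366.30
Fee: $69,810.00 + $36,720.00 + $9,366.30 = $115,896.30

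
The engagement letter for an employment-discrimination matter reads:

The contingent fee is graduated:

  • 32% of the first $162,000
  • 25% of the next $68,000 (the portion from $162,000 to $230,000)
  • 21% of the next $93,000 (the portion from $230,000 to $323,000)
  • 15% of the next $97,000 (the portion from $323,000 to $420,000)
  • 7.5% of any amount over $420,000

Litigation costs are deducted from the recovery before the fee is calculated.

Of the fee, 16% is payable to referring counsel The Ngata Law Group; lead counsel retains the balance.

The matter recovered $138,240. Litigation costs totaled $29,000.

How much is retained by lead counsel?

Fee base (net of costs): $138,240 − $29,000 = $109,240
First $109,240 at 32% = $34,956.80
Referral share: 16% of $34,956.80 = $5,593.09; lead counsel retains $34,956.80 − $5,593.09 = $29,363.71.

$29,363.71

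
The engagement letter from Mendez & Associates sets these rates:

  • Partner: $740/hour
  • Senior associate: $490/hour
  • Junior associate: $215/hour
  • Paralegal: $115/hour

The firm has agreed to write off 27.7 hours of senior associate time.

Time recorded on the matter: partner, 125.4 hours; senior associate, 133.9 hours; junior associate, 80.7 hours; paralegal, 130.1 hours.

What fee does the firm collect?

Partner: 125.4 × $740 = $92,796.00
Senior associate: 133.9 × $490 = $65,611.00
Junior associate: 80.7 × $215 = $17,350.50
Paralegal: 130.1 × $115 = $14,961.50
Subtotal: $190,719.00
Write-off: 27.7 × $490 = $13,573.00
Total: $190,719.00 − $13,573.00 = $177,146.00

$177,146.00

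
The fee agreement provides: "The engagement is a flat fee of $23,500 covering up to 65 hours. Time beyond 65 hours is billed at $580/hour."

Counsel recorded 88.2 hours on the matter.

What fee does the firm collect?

Flat fee: $23,500.00
Excess hours: 88.2 − 65 = 23.2
Overrun: 23.2 × $580 = $13,456.00
Total: $23,500.00 + $13,456.00 = $36,956.00

$36,956.00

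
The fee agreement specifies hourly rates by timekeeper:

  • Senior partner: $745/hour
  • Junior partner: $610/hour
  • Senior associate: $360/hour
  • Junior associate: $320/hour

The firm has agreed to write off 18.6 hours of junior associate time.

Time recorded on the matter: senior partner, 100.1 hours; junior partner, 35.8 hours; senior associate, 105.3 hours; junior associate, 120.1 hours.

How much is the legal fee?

Senior partner: 100.1 × $745 = $74,574.50
Junior partner: 35.8 × $610 = $21,838.00
Senior associate: 105.3 × $360 = $37,908.00
Junior associate: 120.1 × $320 = $38,432.00
Subtotal: $172,752.50
Write-off: 18.6 × $320 = $5,952.00
Total: $172,752.50 − $5,952.00 = $166,800.50

$166,800.50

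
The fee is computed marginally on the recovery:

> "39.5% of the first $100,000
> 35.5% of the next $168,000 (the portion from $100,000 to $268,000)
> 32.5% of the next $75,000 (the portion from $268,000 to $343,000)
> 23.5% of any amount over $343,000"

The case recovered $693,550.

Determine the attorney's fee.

First $100,000 at 39.5% = $39,500.00
Next $168,000 at 35.5% = $59,640.00
Next $75,000 at 32.5% = $24,375.00
Remaining $350,550 at 23.5% = $82,379.25
Fee: $39,500.00 + $59,640.00 + $24,375.00 + $82,379.25 = $205,894.25

$205,894.25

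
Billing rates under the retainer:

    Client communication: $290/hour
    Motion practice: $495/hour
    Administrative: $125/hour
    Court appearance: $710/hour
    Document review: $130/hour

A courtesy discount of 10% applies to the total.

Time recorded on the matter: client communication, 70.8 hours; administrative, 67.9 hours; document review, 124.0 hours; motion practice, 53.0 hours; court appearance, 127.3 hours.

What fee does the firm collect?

Client communication: 70.8 × $290 = $20,532.00
Motion practice: 53.0 × $495 = $26,235.00
Administrative: 67.9 × $125 = $8,487.50
Court appearance: 127.3 × $710 = $90,383.00
Document review: 124.0 × $130 = $16,120.00
Subtotal: $161,757.50
Less 10% discount: −$16,175.75
Total: $161,757.50 − $16,175.75 = $145,581.75

$145,581.75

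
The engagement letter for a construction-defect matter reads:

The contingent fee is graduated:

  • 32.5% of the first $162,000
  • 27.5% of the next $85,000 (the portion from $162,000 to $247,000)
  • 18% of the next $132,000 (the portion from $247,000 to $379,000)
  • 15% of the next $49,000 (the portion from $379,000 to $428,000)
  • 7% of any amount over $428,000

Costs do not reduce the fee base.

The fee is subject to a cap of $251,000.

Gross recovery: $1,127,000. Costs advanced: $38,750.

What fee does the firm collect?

Fee base is the gross recovery, $1,127,000; costs are reimbursed separately.
First $162,000 at 32.5% = $52,650.00
Next $85,000 at 27.5% = $23,375.00
Next $132,000 at 18% = $23,760.00
Next $49,000 at 15% = $7,350.00
Remaining $699,000 at 7% = $48,930.00
Fee: $52,650.00 + $23,375.00 + $23,760.00 + $7,350.00 + $48,930.00 = $156,065.00
$156,065.00 is under the $251,000 cap.

$156,065.00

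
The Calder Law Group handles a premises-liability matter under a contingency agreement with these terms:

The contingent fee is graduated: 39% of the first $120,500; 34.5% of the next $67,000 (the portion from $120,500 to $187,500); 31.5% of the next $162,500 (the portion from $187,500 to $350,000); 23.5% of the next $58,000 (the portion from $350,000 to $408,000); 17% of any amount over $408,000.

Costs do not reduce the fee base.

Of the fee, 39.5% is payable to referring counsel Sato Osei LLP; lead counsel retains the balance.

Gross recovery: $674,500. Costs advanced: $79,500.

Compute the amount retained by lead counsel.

$109,040.66

Fee base is the gross recovery, $674,500; costs are reimbursed separately.
First $120,500 at 39% = $46,995.00
Next $67,000 at 34.5% = $23,115.00
Next $162,500 at 31.5% = $51,187.50
Next $58,000 at 23.5% = $13,630.00
Remaining $266,500 at 17% = $45,305.00
Fee: $46,995.00 + $23,115.00 + $51,187.50 + $13,630.00 + $45,305.00 = $180,232.50
Referral share: 39.5% of $180,232.50 = $71,191.84; lead counsel retains $180,232.50 − $71,191.84 = $109,040.66.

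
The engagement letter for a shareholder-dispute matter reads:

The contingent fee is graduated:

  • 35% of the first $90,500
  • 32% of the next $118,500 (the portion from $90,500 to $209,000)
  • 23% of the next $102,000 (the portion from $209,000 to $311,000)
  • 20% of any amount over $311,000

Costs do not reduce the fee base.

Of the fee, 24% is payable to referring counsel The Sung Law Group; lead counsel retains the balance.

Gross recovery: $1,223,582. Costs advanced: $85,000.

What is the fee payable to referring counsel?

$66,137.14

Fee base is the gross recovery, $1,223,582; costs are reimbursed separately.
First $90,500 at 35% = $31,675.00
Next $118,500 at 32% = $37,920.00
Next $102,000 at 23% = $23,460.00
Remaining $912,582 at 20% = $182,516.40
Fee: $31,675.00 + $37,920.00 + $23,460.00 + $182,516.40 = $275,571.40
Referral share: 24% of $275,571.40 = $66,137.14; lead counsel retains $275,571.40 − $66,137.14 = $209,434.26.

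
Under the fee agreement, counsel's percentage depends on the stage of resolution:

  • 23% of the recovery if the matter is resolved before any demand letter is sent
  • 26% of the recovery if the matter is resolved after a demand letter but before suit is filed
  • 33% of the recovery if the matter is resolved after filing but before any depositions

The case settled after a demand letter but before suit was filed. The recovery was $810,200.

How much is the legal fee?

The matter settled after a demand letter but before suit was filed, so the 26% rate applies.
$810,200 × 26% = $210,652.00

$210,652.00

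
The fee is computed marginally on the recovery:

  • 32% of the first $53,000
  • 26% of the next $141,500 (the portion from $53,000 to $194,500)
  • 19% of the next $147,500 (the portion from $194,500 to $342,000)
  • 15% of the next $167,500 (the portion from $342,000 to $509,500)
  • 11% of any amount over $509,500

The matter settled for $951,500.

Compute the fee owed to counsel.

First $53,000 at 32% = $16,960.00
Next $141,500 at 26% = $36,790.00
Next $147,500 at 19% = $28,025.00
Next $167,500 at 15% = $25,125.00
Remaining $442,000 at 11% = $48,620.00
Fee: $16,960.00 + $36,790.00 + $28,025.00 + $25,125.00 + $48,620.00 = $155,520.00

$155,520.00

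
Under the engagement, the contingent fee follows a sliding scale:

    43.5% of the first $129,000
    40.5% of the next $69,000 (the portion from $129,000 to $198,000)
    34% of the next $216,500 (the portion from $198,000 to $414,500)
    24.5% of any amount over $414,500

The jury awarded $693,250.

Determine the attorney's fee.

$225,963.75

First $129,000 at 43.5% = $56,115.00
Next $69,000 at 40.5% = $27,945.00
Next $216,500 at 34% = $73,610.00
Remaining $278,750 at 24.5% = $68,293.75
Fee: $56,115.00 + $27,945.00 + $73,610.00 + $68,293.75 = $225,963.75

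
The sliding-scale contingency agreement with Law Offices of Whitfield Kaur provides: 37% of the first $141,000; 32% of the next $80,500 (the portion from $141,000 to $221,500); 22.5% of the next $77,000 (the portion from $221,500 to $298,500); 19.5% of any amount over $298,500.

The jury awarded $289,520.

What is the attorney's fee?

$93,234.50

First $141,000 at 37% = $52,170.00
Next $80,500 at 32% = $25,760.00
Remaining $68,020 at 22.5% = $15,304.50
Fee: $52,170.00 + $25,760.00 + $15,304.50 = $93,234.50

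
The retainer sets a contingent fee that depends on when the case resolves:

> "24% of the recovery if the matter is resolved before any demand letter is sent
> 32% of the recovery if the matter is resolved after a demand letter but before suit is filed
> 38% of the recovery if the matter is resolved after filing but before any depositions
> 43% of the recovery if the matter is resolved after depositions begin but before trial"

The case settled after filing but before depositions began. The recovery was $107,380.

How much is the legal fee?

The matter settled after filing but before depositions began, so the 38% rate applies.
$107,380 × 38% = $40,804.40

$40,804.40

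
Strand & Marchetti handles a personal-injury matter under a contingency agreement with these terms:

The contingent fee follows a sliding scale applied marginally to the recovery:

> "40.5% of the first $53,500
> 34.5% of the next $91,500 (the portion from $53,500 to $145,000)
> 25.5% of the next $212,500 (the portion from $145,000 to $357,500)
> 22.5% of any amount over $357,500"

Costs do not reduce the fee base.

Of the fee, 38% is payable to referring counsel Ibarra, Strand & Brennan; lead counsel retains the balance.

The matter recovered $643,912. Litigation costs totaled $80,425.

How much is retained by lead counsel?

Fee base is the gross recovery, $643,912; costs are reimbursed separately.
First $53,500 at 40.5% = $21,667.50
Next $91,500 at 34.5% = $31,567.50
Next $212,500 at 25.5% = $54,187.50
Remaining $286,412 at 22.5% = $64,442.70
Fee: $21,667.50 + $31,567.50 + $54,187.50 + $64,442.70 = $171,865.20
Referral share: 38% of $171,865.20 = $65,308.78; lead counsel retains $171,865.20 − $65,308.78 = $106,556.42.

$106,556.42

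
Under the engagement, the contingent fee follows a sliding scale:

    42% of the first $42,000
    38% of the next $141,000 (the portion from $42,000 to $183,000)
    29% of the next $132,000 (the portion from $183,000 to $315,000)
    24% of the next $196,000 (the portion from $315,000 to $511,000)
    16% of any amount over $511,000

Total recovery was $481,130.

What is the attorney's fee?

First $42,000 at 42% = $17,640.00
Next $141,000 at 38% = $53,580.00
Next $132,000 at 29% = $38,280.00
Remaining $166,130 at 24% = $39,871.20
Fee: $17,640.00 + $53,580.00 + $38,280.00 + $39,871.20 = $149,371.20

$149,371.20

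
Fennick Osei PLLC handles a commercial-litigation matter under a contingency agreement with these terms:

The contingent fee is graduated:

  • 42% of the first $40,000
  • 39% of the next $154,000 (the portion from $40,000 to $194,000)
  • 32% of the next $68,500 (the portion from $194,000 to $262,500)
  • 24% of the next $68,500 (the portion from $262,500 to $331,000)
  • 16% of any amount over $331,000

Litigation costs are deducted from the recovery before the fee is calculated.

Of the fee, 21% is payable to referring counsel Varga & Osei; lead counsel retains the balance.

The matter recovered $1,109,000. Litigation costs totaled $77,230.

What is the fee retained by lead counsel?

Fee base (net of costs): $1,109,000 − $77,230 = $1,031,770
First $40,000 at 42% = $16,800.00
Next $154,000 at 39% = $60,060.00
Next $68,500 at 32% = $21,920.00
Next $68,500 at 24% = $16,440.00
Remaining $700,770 at 16% = $112,123.20
Fee: $16,800.00 + $60,060.00 + $21,920.00 + $16,440.00 + $112,123.20 = $227,343.20
Referral share: 21% of $227,343.20 = $47,742.07; lead counsel retains $227,343.20 − $47,742.07 = $179,601.13.

$179,601.13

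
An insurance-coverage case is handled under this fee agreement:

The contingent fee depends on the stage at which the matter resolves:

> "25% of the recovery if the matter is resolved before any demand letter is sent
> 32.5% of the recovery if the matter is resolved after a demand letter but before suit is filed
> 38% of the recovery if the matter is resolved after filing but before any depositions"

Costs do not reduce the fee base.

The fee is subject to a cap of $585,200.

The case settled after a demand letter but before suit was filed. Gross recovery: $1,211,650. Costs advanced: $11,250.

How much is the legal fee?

$393,786.25

Fee base is the gross recovery, $1,211,650; costs are reimbursed separately.
The matter settled after a demand letter but before suit was filed, so the 32.5% rate applies.
$1,211,650 × 32.5% = $393,786.25
$393,786.25 is under the $585,200 cap.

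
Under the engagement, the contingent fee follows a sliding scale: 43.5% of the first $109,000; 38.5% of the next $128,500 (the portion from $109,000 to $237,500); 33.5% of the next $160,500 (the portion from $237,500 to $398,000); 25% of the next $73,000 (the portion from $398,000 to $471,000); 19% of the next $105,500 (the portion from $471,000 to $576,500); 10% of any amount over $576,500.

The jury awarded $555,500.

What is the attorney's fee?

$184,960.00

First $109,000 at 43.5% = $47,415.00
Next $128,500 at 38.5% = $49,472.50
Next $160,500 at 33.5% = $53,767.50
Next $73,000 at 25% = $18,250.00
Remaining $84,500 at 19% = $16,055.00
Fee: $47,415.00 + $49,472.50 + $53,767.50 + $18,250.00 + $16,055.00 = $184,960.00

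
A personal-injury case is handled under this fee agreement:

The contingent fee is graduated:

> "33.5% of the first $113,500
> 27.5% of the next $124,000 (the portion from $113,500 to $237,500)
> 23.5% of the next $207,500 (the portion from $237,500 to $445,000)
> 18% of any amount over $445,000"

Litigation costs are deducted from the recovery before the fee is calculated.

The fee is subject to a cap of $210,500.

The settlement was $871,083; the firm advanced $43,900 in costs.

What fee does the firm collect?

Fee base (net of costs): $871,083 − $43,900 = $827,183
First $113,500 at 33.5% = $38,022.50
Next $124,000 at 27.5% = $34,100.00
Next $207,500 at 23.5% = $48,762.50
Remaining $382,183 at 18% = $68,792.94
Fee: $38,022.50 + $34,100.00 + $48,762.50 + $68,792.94 = $189,677.94
$189,677.94 is under the $210,500 cap.

$189,677.94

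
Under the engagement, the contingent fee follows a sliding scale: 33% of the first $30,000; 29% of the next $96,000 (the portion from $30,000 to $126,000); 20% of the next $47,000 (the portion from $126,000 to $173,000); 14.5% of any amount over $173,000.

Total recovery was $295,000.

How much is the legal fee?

First $30,000 at 33% = $9,900.00
Next $96,000 at 29% = $27,840.00
Next $47,000 at 20% = $9,400.00
Remaining $122,000 at 14.5% = $17,690.00
Fee: $9,900.00 + $27,840.00 + $9,400.00 + $17,690.00 = $64,830.00

$64,830.00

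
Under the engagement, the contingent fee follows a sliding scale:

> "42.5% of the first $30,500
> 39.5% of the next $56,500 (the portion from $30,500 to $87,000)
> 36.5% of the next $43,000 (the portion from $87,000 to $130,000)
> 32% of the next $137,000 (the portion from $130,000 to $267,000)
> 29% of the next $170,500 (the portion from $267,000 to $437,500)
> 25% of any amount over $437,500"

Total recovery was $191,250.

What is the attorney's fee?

$70,575.00

First $30,500 at 42.5% = $12,962.50
Next $56,500 at 39.5% = $22,317.50
Next $43,000 at 36.5% = $15,695.00
Remaining $61,250 at 32% = $19,600.00
Fee: $12,962.50 + $22,317.50 + $15,695.00 + $19,600.00 = $70,575.00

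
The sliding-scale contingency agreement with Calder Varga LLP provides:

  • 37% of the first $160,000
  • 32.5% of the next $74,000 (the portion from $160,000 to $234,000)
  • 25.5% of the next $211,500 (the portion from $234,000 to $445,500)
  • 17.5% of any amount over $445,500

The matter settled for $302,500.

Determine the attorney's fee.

$100,717.50

First $160,000 at 37% = $59,200.00
Next $74,000 at 32.5% = $24,050.00
Remaining $68,500 at 25.5% = $17,467.50
Fee: $59,200.00 + $24,050.00 + $17,467.50 = $100,717.50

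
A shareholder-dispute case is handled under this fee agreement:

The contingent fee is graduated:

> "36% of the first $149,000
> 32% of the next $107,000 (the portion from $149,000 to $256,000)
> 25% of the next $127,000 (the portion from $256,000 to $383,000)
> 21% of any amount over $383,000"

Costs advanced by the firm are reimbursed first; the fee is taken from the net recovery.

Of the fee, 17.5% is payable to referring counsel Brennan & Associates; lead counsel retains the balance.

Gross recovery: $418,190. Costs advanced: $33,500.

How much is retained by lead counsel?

Fee base (net of costs): $418,190 − $33,500 = $384,690
First $149,000 at 36% = $53,640.00
Next $107,000 at 32% = $34,240.00
Next $127,000 at 25% = $31,750.00
Remaining $1,690 at 21% = $354.90
Fee: $53,640.00 + $34,240.00 + $31,750.00 + $354.90 = $119,984.90
Referral share: 17.5% of $119,984.90 = $20,997.36; lead counsel retains $119,984.90 − $20,997.36 = $98,987.54.

$98,987.54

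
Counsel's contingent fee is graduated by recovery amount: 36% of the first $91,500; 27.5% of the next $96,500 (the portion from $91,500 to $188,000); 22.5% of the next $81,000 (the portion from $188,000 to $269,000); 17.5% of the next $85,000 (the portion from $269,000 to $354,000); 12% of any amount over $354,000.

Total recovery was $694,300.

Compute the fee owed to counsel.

$133,413.50

First $91,500 at 36% = $32,940.00
Next $96,500 at 27.5% = $26,537.50
Next $81,000 at 22.5% = $18,225.00
Next $85,000 at 17.5% = $14,875.00
Remaining $340,300 at 12% = $40,836.00
Fee: $32,940.00 + $26,537.50 + $18,225.00 + $14,875.00 + $40,836.00 = $133,413.50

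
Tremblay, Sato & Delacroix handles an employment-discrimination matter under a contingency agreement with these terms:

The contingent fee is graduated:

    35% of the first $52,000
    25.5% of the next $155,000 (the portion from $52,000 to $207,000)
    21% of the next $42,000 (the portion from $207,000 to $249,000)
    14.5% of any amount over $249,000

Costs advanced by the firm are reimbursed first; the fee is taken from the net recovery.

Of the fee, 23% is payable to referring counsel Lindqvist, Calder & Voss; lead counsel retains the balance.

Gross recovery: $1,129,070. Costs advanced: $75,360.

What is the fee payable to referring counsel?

$42,142.43

Fee base (net of costs): $1,129,070 − $75,360 = $1,053,710
First $52,000 at 35% = $18,200.00
Next $155,000 at 25.5% = $39,525.00
Next $42,000 at 21% = $8,820.00
Remaining $804,710 at 14.5% = $116,682.95
Fee: $18,200.00 + $39,525.00 + $8,820.00 + $116,682.95 = $183,227.95
Referral share: 23% of $183,227.95 = $42,142.43; lead counsel retains $183,227.95 − $42,142.43 = $141,085.52.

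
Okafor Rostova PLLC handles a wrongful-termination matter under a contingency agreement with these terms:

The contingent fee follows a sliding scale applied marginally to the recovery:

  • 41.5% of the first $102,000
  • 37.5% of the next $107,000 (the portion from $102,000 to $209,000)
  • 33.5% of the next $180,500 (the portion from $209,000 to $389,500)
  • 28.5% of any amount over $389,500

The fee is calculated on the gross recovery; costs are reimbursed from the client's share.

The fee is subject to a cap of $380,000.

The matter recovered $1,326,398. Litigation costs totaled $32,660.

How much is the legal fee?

$380,000.00

Fee base is the gross recovery, $1,326,398; costs are reimbursed separately.
First $102,000 at 41.5% = $42,330.00
Next $107,000 at 37.5% = $40,125.00
Next $180,500 at 33.5% = $60,467.50
Remaining $936,898 at 28.5% = $267,015.93
Fee: $42,330.00 + $40,125.00 + $60,467.50 + $267,015.93 = $409,938.43
$409,938.43 exceeds the $380,000 cap, so the fee is capped at $380,000.00.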